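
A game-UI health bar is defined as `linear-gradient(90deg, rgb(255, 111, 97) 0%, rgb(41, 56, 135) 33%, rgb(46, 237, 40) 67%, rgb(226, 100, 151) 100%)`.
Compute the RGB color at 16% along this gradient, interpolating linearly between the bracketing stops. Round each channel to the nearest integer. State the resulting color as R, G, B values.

(151, 84, 115)

16% lies between the 0% and 33% stops, so the local fraction is t = (16 − 0)/(33 − 0) = 16/33 ≈ 0.4848.
R = 255 + 0.4848 × (41 − 255) = 151.253 → 151
G = 111 + 0.4848 × (56 − 111) = 84.336 → 84
B = 97 + 0.4848 × (135 − 97) = 115.422 → 115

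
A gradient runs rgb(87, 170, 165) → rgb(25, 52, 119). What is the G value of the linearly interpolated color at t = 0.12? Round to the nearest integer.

G = 170 + 0.12 × (52 − 170) = 155.84 → 156

156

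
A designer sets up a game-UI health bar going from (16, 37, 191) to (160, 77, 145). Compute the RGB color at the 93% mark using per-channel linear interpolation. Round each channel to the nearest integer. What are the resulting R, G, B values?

(150, 74, 148)

93% corresponds to t = 0.93.
R = 16 + 0.93 × (160 − 16) = 16 + 0.93 × 144 = 149.92 → 150
G = 37 + 0.93 × (77 − 37) = 37 + 0.93 × 40 = 74.2 → 74
B = 191 + 0.93 × (145 − 191) = 191 + 0.93 × -46 = 148.22 → 148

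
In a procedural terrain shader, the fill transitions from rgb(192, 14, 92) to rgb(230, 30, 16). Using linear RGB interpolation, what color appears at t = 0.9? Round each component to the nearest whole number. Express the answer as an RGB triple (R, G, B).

(226, 28, 24)

R = 192 + 0.9 × (230 − 192) = 192 + 0.9 × 38 = 226.2 → 226
G = 14 + 0.9 × (30 − 14) = 14 + 0.9 × 16 = 28.4 → 28
B = 92 + 0.9 × (16 − 92) = 92 + 0.9 × -76 = 23.6 → 24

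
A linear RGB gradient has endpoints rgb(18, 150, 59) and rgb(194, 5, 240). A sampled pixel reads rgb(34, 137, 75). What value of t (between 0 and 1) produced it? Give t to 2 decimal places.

Invert the lerp on the B channel (largest span, 181): t = (75 − 59) / (240 − 59) = 16/181 = 0.088398.
Check on R: (34 − 18)/(194 − 18) = 0.09091 ✓

0.09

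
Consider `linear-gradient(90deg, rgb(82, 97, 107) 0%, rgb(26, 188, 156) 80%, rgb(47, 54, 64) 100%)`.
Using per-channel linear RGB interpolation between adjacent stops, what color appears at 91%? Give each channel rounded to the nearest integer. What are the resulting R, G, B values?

91% lies between the 80% and 100% stops, so the local fraction is t = (91 − 80)/(100 − 80) = 11/20 ≈ 0.55.
R = 26 + 0.55 × (47 − 26) = 37.55 → 38
G = 188 + 0.55 × (54 − 188) = 114.3 → 114
B = 156 + 0.55 × (64 − 156) = 105.4 → 105

(38, 114, 105)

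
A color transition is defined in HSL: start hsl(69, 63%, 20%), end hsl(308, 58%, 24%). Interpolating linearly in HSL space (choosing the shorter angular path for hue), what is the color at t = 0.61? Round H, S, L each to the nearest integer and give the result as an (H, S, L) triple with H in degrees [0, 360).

(355, 60, 22)

Hue: 308 − 69 = 239°, but |239| > 180 so the shorter arc goes the other way: Δh = 239 − 360 = -121°.
H = 69 + 0.61 × (-121) = -4.81 → -5 → -5 mod 360 = 355°
S = 63 + 0.61 × (58 − 63) = 59.95 → 60%
L = 20 + 0.61 × (24 − 20) = 22.44 → 22%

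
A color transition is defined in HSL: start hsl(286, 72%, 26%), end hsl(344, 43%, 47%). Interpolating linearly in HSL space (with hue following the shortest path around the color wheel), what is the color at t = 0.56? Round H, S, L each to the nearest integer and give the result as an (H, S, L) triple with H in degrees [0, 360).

(318, 56, 38)

Hue arc: Δh = 344 − 286 = 58° (|Δh| ≤ 180, already the shorter path).
H = 286 + 0.56 × (58) = 318.48 → 318°
S = 72 + 0.56 × (43 − 72) = 55.76 → 56%
L = 26 + 0.56 × (47 − 26) = 37.76 → 38%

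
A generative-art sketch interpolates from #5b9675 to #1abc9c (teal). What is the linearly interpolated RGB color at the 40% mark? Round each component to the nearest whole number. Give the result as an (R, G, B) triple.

#5b9675 → (91, 150, 117); #1abc9c → (26, 188, 156).
40% corresponds to t = 0.4.
R = 91 + 0.4 × (26 − 91) = 91 + 0.4 × -65 = 65 → 65
G = 150 + 0.4 × (188 − 150) = 150 + 0.4 × 38 = 165.2 → 165
B = 117 + 0.4 × (156 − 117) = 117 + 0.4 × 39 = 132.6 → 133

(65, 165, 133)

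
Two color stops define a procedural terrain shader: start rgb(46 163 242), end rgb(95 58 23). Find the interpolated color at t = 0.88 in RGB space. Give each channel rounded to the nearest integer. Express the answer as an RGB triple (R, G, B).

(89, 71, 49)

R = 46 + 0.88 × (95 − 46) = 46 + 0.88 × 49 = 89.12 → 89
G = 163 + 0.88 × (58 − 163) = 163 + 0.88 × -105 = 70.6 → 71
B = 242 + 0.88 × (23 − 242) = 242 + 0.88 × -219 = 49.28 → 49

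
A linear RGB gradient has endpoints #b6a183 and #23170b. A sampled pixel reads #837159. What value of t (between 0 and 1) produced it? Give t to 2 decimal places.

Invert the lerp on the R channel (largest span, 147): t = (131 − 182) / (35 − 182) = -51/-147 = 0.34694.
Check on G: (113 − 161)/(23 − 161) = 0.3478 ✓

0.35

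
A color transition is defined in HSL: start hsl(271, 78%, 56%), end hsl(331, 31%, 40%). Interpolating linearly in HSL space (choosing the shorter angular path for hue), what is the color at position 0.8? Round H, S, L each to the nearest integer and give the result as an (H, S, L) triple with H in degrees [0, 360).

(319, 40, 43)

Hue arc: Δh = 331 − 271 = 60° (|Δh| ≤ 180, already the shorter path).
H = 271 + 0.8 × (60) = 319 → 319°
S = 78 + 0.8 × (31 − 78) = 40.4 → 40%
L = 56 + 0.8 × (40 − 56) = 43.2 → 43%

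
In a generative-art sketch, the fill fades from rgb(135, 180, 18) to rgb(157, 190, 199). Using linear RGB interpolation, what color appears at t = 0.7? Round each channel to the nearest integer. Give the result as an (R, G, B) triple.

R = 135 + 0.7 × (157 − 135) = 135 + 0.7 × 22 = 150.4 → 150
G = 180 + 0.7 × (190 − 180) = 180 + 0.7 × 10 = 187 → 187
B = 18 + 0.7 × (199 − 18) = 18 + 0.7 × 181 = 144.7 → 145

(150, 187, 145)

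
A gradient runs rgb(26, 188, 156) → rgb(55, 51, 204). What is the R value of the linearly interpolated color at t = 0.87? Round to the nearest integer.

51

R = 26 + 0.87 × (55 − 26) = 51.23 → 51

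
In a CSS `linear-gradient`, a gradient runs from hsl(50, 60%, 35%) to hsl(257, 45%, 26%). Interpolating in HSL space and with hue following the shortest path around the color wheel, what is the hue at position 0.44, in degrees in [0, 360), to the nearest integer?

Hue: 257 − 50 = 207°, but |207| > 180 so the shorter arc goes the other way: Δh = 207 − 360 = -153°.
H = 50 + 0.44 × (-153) = -17.32 → -17 → -17 mod 360 = 343°

343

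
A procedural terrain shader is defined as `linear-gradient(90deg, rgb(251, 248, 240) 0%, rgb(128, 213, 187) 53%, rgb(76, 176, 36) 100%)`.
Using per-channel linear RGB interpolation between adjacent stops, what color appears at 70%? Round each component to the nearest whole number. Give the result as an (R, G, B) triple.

(109, 200, 132)

70% lies between the 53% and 100% stops, so the local fraction is t = (70 − 53)/(100 − 53) = 17/47 ≈ 0.3617.
R = 128 + 0.3617 × (76 − 128) = 109.192 → 109
G = 213 + 0.3617 × (176 − 213) = 199.617 → 200
B = 187 + 0.3617 × (36 − 187) = 132.383 → 132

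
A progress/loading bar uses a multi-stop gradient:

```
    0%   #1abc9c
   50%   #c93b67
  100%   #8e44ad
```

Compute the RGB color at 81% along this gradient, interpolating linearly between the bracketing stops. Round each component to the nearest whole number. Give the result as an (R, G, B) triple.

81% lies between the 50% and 100% stops, so the local fraction is t = (81 − 50)/(100 − 50) = 31/50 ≈ 0.62.
#c93b67 → (201, 59, 103); #8e44ad → (142, 68, 173).
R = 201 + 0.62 × (142 − 201) = 164.42 → 164
G = 59 + 0.62 × (68 − 59) = 64.58 → 65
B = 103 + 0.62 × (173 − 103) = 146.4 → 146

(164, 65, 146)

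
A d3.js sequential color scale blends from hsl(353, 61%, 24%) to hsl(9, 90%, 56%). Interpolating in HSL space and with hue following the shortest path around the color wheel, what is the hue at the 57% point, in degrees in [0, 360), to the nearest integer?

2

Hue: 9 − 353 = -344°, but |-344| > 180 so the shorter arc goes the other way: Δh = -344 + 360 = 16°.
H = 353 + 0.57 × (16) = 362.12 → 362 → 362 mod 360 = 2°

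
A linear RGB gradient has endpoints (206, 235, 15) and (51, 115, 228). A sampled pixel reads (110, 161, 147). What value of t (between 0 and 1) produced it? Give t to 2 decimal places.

Invert the lerp on the B channel (largest span, 213): t = (147 − 15) / (228 − 15) = 132/213 = 0.61972.
Check on R: (110 − 206)/(51 − 206) = 0.6194 ✓

0.62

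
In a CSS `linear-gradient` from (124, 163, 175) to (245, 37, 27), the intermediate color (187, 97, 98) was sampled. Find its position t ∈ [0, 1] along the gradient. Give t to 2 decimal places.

Invert the lerp on the B channel (largest span, 148): t = (98 − 175) / (27 − 175) = -77/-148 = 0.52027.
Check on R: (187 − 124)/(245 − 124) = 0.5207 ✓

0.52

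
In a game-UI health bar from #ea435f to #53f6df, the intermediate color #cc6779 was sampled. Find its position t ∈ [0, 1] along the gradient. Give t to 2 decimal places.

Invert the lerp on the G channel (largest span, 179): t = (103 − 67) / (246 − 67) = 36/179 = 0.20112.
Check on R: (204 − 234)/(83 − 234) = 0.1987 ✓

0.20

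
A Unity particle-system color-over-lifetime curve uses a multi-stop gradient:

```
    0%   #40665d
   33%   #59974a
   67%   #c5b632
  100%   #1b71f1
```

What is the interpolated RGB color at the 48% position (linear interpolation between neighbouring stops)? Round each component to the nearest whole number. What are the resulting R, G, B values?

48% lies between the 33% and 67% stops, so the local fraction is t = (48 − 33)/(67 − 33) = 15/34 ≈ 0.4412.
#59974a → (89, 151, 74); #c5b632 → (197, 182, 50).
R = 89 + 0.4412 × (197 − 89) = 136.65 → 137
G = 151 + 0.4412 × (182 − 151) = 164.677 → 165
B = 74 + 0.4412 × (50 − 74) = 63.411 → 63

(137, 165, 63)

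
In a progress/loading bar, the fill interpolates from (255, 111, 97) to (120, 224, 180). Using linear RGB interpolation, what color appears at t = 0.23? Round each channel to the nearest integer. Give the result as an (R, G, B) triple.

(224, 137, 116)

R = 255 + 0.23 × (120 − 255) = 255 + 0.23 × -135 = 223.95 → 224
G = 111 + 0.23 × (224 − 111) = 111 + 0.23 × 113 = 136.99 → 137
B = 97 + 0.23 × (180 − 97) = 97 + 0.23 × 83 = 116.09 → 116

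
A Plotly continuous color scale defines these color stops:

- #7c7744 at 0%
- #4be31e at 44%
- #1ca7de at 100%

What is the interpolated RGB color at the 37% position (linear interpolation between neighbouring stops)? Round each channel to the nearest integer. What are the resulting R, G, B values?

37% lies between the 0% and 44% stops, so the local fraction is t = (37 − 0)/(44 − 0) = 37/44 ≈ 0.8409.
#7c7744 → (124, 119, 68); #4be31e → (75, 227, 30).
R = 124 + 0.8409 × (75 − 124) = 82.796 → 83
G = 119 + 0.8409 × (227 − 119) = 209.817 → 210
B = 68 + 0.8409 × (30 − 68) = 36.046 → 36

(83, 210, 36)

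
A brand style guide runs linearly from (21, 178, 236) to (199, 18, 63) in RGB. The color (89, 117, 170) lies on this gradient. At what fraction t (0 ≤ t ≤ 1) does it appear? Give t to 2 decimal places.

0.38

Invert the lerp on the R channel (largest span, 178): t = (89 − 21) / (199 − 21) = 68/178 = 0.38202.
Check on G: (117 − 178)/(18 − 178) = 0.3812 ✓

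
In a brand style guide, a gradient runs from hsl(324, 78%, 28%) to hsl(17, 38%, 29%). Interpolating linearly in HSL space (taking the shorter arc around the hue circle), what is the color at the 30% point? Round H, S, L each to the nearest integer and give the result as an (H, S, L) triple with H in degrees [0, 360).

(340, 66, 28)

Hue: 17 − 324 = -307°, but |-307| > 180 so the shorter arc goes the other way: Δh = -307 + 360 = 53°.
H = 324 + 0.3 × (53) = 339.9 → 340°
S = 78 + 0.3 × (38 − 78) = 66 → 66%
L = 28 + 0.3 × (29 − 28) = 28.3 → 28%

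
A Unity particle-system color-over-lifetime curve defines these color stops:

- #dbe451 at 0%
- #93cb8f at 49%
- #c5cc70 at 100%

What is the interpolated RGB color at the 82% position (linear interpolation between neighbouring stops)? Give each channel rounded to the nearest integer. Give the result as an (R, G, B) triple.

82% lies between the 49% and 100% stops, so the local fraction is t = (82 − 49)/(100 − 49) = 33/51 ≈ 0.6471.
#93cb8f → (147, 203, 143); #c5cc70 → (197, 204, 112).
R = 147 + 0.6471 × (197 − 147) = 179.355 → 179
G = 203 + 0.6471 × (204 − 203) = 203.647 → 204
B = 143 + 0.6471 × (112 − 143) = 122.94 → 123

(179, 204, 123)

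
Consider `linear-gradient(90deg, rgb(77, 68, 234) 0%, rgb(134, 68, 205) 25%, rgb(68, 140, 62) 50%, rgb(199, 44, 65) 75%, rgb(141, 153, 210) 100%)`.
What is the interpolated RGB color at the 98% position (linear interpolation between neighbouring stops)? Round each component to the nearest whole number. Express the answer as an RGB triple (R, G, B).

(146, 144, 198)

98% lies between the 75% and 100% stops, so the local fraction is t = (98 − 75)/(100 − 75) = 23/25 ≈ 0.92.
R = 199 + 0.92 × (141 − 199) = 145.64 → 146
G = 44 + 0.92 × (153 − 44) = 144.28 → 144
B = 65 + 0.92 × (210 − 65) = 198.4 → 198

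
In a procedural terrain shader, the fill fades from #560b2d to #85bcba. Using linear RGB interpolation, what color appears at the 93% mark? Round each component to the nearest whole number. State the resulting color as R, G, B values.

(130, 176, 176)

#560b2d → (86, 11, 45); #85bcba → (133, 188, 186).
93% corresponds to t = 0.93.
R = 86 + 0.93 × (133 − 86) = 86 + 0.93 × 47 = 129.71 → 130
G = 11 + 0.93 × (188 − 11) = 11 + 0.93 × 177 = 175.61 → 176
B = 45 + 0.93 × (186 − 45) = 45 + 0.93 × 141 = 176.13 → 176
So the blended color is (130, 176, 176), about #82b0b0.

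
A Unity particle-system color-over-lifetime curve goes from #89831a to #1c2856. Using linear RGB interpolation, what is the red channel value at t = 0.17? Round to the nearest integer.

118

R₁ = 137 (from #89831a), R₂ = 28 (from #1c2856).
R = 137 + 0.17 × (28 − 137) = 118.47 → 118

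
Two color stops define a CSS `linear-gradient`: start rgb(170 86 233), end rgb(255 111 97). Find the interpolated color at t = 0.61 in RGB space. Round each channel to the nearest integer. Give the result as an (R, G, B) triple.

(222, 101, 150)

R = 170 + 0.61 × (255 − 170) = 170 + 0.61 × 85 = 221.85 → 222
G = 86 + 0.61 × (111 − 86) = 86 + 0.61 × 25 = 101.25 → 101
B = 233 + 0.61 × (97 − 233) = 233 + 0.61 × -136 = 150.04 → 150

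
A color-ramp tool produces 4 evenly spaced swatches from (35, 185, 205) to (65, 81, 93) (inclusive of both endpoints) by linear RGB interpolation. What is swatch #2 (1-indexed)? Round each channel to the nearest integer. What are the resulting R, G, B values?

With 4 swatches and endpoints inclusive, swatch 2 sits at t = (2 − 1)/(4 − 1) = 1/3 ≈ 0.3333.
R = 35 + 0.3333 × (65 − 35) = 44.999 → 45
G = 185 + 0.3333 × (81 − 185) = 150.337 → 150
B = 205 + 0.3333 × (93 − 205) = 167.67 → 168

(45, 150, 168)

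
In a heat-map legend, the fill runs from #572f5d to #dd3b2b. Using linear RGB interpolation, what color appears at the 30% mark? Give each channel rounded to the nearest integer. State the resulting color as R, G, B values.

#572f5d → (87, 47, 93); #dd3b2b → (221, 59, 43).
30% corresponds to t = 0.3.
R = 87 + 0.3 × (221 − 87) = 87 + 0.3 × 134 = 127.2 → 127
G = 47 + 0.3 × (59 − 47) = 47 + 0.3 × 12 = 50.6 → 51
B = 93 + 0.3 × (43 − 93) = 93 + 0.3 × -50 = 78 → 78

(127, 51, 78)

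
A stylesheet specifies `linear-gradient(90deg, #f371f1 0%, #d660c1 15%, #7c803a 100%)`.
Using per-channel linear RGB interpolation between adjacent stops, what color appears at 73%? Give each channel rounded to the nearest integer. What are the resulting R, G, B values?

73% lies between the 15% and 100% stops, so the local fraction is t = (73 − 15)/(100 − 15) = 58/85 ≈ 0.6824.
#d660c1 → (214, 96, 193); #7c803a → (124, 128, 58).
R = 214 + 0.6824 × (124 − 214) = 152.584 → 153
G = 96 + 0.6824 × (128 − 96) = 117.837 → 118
B = 193 + 0.6824 × (58 − 193) = 100.876 → 101

(153, 118, 101)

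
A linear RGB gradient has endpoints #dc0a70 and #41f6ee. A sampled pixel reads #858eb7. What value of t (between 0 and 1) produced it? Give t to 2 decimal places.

0.56

Invert the lerp on the G channel (largest span, 236): t = (142 − 10) / (246 − 10) = 132/236 = 0.55932.
Check on R: (133 − 220)/(65 − 220) = 0.5613 ✓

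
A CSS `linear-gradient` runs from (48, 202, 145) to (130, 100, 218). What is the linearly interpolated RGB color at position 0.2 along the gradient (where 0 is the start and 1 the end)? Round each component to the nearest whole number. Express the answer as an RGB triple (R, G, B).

(64, 182, 160)

R = 48 + 0.2 × (130 − 48) = 48 + 0.2 × 82 = 64.4 → 64
G = 202 + 0.2 × (100 − 202) = 202 + 0.2 × -102 = 181.6 → 182
B = 145 + 0.2 × (218 − 145) = 145 + 0.2 × 73 = 159.6 → 160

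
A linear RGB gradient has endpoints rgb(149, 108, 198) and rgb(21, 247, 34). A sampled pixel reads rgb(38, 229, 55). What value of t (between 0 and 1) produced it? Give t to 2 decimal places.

Invert the lerp on the B channel (largest span, 164): t = (55 − 198) / (34 − 198) = -143/-164 = 0.87195.
Check on R: (38 − 149)/(21 − 149) = 0.8672 ✓

0.87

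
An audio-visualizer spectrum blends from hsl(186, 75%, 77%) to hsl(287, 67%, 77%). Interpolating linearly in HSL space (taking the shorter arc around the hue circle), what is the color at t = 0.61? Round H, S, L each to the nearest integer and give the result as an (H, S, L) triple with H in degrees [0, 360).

(248, 70, 77)

Hue arc: Δh = 287 − 186 = 101° (|Δh| ≤ 180, already the shorter path).
H = 186 + 0.61 × (101) = 247.61 → 248°
S = 75 + 0.61 × (67 − 75) = 70.12 → 70%
L = 77 + 0.61 × (77 − 77) = 77 → 77%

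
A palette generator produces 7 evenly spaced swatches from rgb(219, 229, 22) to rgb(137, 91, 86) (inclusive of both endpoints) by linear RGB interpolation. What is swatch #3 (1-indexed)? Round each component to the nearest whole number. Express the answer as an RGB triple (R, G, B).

With 7 swatches and endpoints inclusive, swatch 3 sits at t = (3 − 1)/(7 − 1) = 2/6 ≈ 0.3333.
R = 219 + 0.3333 × (137 − 219) = 191.669 → 192
G = 229 + 0.3333 × (91 − 229) = 183.005 → 183
B = 22 + 0.3333 × (86 − 22) = 43.331 → 43

(192, 183, 43)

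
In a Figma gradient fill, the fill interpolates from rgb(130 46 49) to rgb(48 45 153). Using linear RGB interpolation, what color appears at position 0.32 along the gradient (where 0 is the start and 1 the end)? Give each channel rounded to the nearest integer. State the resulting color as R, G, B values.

R = 130 + 0.32 × (48 − 130) = 130 + 0.32 × -82 = 103.76 → 104
G = 46 + 0.32 × (45 − 46) = 46 + 0.32 × -1 = 45.68 → 46
B = 49 + 0.32 × (153 − 49) = 49 + 0.32 × 104 = 82.28 → 82

(104, 46, 82)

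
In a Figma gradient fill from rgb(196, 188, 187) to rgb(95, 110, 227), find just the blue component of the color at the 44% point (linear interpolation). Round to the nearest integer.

205

B = 187 + 0.44 × (227 − 187) = 204.6 → 205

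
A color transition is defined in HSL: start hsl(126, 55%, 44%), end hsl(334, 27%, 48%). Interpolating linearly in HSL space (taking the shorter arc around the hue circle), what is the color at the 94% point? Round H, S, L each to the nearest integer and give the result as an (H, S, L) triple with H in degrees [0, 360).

(343, 29, 48)

Hue: 334 − 126 = 208°, but |208| > 180 so the shorter arc goes the other way: Δh = 208 − 360 = -152°.
H = 126 + 0.94 × (-152) = -16.88 → -17 → -17 mod 360 = 343°
S = 55 + 0.94 × (27 − 55) = 28.68 → 29%
L = 44 + 0.94 × (48 − 44) = 47.76 → 48%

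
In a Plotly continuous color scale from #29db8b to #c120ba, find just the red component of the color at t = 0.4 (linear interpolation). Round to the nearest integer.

R₁ = 41 (from #29db8b), R₂ = 193 (from #c120ba).
R = 41 + 0.4 × (193 − 41) = 101.8 → 102

102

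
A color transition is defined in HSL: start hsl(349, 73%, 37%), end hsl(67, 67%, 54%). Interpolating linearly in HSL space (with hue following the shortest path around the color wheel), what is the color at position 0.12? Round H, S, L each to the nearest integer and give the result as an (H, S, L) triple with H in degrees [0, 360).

Hue: 67 − 349 = -282°, but |-282| > 180 so the shorter arc goes the other way: Δh = -282 + 360 = 78°.
H = 349 + 0.12 × (78) = 358.36 → 358°
S = 73 + 0.12 × (67 − 73) = 72.28 → 72%
L = 37 + 0.12 × (54 − 37) = 39.04 → 39%

(358, 72, 39)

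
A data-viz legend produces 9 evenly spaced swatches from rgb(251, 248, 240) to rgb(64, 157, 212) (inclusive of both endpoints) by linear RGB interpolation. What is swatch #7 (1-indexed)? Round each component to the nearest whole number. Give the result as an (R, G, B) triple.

With 9 swatches and endpoints inclusive, swatch 7 sits at t = (7 − 1)/(9 − 1) = 6/8 ≈ 0.75.
R = 251 + 0.75 × (64 − 251) = 110.75 → 111
G = 248 + 0.75 × (157 − 248) = 179.75 → 180
B = 240 + 0.75 × (212 − 240) = 219 → 219

(111, 180, 219)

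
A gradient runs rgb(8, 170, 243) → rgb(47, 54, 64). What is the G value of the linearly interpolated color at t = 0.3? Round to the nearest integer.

G = 170 + 0.3 × (54 − 170) = 135.2 → 135

135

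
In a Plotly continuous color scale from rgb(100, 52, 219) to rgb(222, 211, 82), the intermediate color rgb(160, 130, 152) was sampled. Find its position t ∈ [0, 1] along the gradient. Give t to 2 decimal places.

Invert the lerp on the G channel (largest span, 159): t = (130 − 52) / (211 − 52) = 78/159 = 0.49057.
Check on R: (160 − 100)/(222 − 100) = 0.4918 ✓

0.49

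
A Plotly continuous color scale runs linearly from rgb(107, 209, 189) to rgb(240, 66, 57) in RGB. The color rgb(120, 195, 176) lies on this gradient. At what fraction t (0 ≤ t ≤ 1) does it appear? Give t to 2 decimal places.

0.10

Invert the lerp on the G channel (largest span, 143): t = (195 − 209) / (66 − 209) = -14/-143 = 0.097902.
Check on R: (120 − 107)/(240 − 107) = 0.09774 ✓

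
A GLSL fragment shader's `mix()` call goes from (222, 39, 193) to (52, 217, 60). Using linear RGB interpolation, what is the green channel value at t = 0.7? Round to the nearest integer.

G = 39 + 0.7 × (217 − 39) = 163.6 → 164

164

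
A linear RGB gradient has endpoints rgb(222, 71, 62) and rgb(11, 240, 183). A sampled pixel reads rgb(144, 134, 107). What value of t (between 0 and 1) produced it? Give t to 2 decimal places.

Invert the lerp on the R channel (largest span, 211): t = (144 − 222) / (11 − 222) = -78/-211 = 0.36967.
Check on G: (134 − 71)/(240 − 71) = 0.3728 ✓

0.37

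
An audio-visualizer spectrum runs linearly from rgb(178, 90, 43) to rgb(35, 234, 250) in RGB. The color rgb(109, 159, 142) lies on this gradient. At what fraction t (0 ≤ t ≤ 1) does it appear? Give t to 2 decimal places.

0.48

Invert the lerp on the B channel (largest span, 207): t = (142 − 43) / (250 − 43) = 99/207 = 0.47826.
Check on R: (109 − 178)/(35 − 178) = 0.4825 ✓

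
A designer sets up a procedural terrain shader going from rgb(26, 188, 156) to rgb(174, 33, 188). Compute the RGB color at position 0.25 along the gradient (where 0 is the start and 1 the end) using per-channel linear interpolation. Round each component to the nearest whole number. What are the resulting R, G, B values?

(63, 149, 164)

R = 26 + 0.25 × (174 − 26) = 26 + 0.25 × 148 = 63 → 63
G = 188 + 0.25 × (33 − 188) = 188 + 0.25 × -155 = 149.25 → 149
B = 156 + 0.25 × (188 − 156) = 156 + 0.25 × 32 = 164 → 164
So the blended color is (63, 149, 164), about #3f95a4.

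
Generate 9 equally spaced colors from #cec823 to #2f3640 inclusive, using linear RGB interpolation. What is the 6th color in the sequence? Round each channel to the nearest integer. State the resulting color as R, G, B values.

(107, 109, 53)

With 9 swatches and endpoints inclusive, swatch 6 sits at t = (6 − 1)/(9 − 1) = 5/8 ≈ 0.625.
#cec823 → (206, 200, 35); #2f3640 → (47, 54, 64).
R = 206 + 0.625 × (47 − 206) = 106.625 → 107
G = 200 + 0.625 × (54 − 200) = 108.75 → 109
B = 35 + 0.625 × (64 − 35) = 53.125 → 53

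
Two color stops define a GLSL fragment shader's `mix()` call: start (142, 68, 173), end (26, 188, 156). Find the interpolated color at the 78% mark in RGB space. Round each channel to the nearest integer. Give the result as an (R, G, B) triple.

(52, 162, 160)

78% corresponds to t = 0.78.
R = 142 + 0.78 × (26 − 142) = 142 + 0.78 × -116 = 51.52 → 52
G = 68 + 0.78 × (188 − 68) = 68 + 0.78 × 120 = 161.6 → 162
B = 173 + 0.78 × (156 − 173) = 173 + 0.78 × -17 = 159.74 → 160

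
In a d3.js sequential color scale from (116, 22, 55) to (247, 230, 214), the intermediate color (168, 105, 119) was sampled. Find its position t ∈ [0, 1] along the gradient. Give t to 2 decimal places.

Invert the lerp on the G channel (largest span, 208): t = (105 − 22) / (230 − 22) = 83/208 = 0.39904.
Check on R: (168 − 116)/(247 − 116) = 0.3969 ✓

0.40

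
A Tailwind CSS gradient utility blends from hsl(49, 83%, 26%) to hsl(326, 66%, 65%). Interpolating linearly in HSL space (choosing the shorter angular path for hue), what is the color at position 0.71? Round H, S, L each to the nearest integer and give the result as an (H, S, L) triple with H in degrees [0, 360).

Hue: 326 − 49 = 277°, but |277| > 180 so the shorter arc goes the other way: Δh = 277 − 360 = -83°.
H = 49 + 0.71 × (-83) = -9.93 → -10 → -10 mod 360 = 350°
S = 83 + 0.71 × (66 − 83) = 70.93 → 71%
L = 26 + 0.71 × (65 − 26) = 53.69 → 54%

(350, 71, 54)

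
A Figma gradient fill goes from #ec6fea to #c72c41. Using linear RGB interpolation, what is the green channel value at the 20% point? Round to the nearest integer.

98

G₁ = 111 (from #ec6fea), G₂ = 44 (from #c72c41).
G = 111 + 0.2 × (44 − 111) = 97.6 → 98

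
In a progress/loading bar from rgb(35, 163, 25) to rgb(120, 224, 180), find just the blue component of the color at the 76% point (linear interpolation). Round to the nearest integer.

B = 25 + 0.76 × (180 − 25) = 142.8 → 143

143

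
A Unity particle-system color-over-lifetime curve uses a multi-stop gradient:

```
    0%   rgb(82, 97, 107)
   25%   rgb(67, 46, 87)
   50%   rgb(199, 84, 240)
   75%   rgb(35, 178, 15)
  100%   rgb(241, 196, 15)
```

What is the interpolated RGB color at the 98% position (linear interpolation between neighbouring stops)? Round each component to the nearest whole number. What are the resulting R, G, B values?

98% lies between the 75% and 100% stops, so the local fraction is t = (98 − 75)/(100 − 75) = 23/25 ≈ 0.92.
R = 35 + 0.92 × (241 − 35) = 224.52 → 225
G = 178 + 0.92 × (196 − 178) = 194.56 → 195
B = 15 + 0.92 × (15 − 15) = 15 → 15

(225, 195, 15)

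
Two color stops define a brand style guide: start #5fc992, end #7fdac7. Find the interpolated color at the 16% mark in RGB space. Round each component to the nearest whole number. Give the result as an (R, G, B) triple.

#5fc992 → (95, 201, 146); #7fdac7 → (127, 218, 199).
16% corresponds to t = 0.16.
R = 95 + 0.16 × (127 − 95) = 95 + 0.16 × 32 = 100.12 → 100
G = 201 + 0.16 × (218 − 201) = 201 + 0.16 × 17 = 203.72 → 204
B = 146 + 0.16 × (199 − 146) = 146 + 0.16 × 53 = 154.48 → 154

(100, 204, 154)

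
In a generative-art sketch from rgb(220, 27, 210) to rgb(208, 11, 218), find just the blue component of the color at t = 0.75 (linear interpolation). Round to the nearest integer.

216

B = 210 + 0.75 × (218 − 210) = 216 → 216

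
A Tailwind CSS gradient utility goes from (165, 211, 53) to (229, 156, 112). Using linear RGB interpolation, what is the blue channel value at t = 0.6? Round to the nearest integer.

B = 53 + 0.6 × (112 − 53) = 88.4 → 88

88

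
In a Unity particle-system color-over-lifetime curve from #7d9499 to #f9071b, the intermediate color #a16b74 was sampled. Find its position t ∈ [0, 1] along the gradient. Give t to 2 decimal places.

0.29

Invert the lerp on the G channel (largest span, 141): t = (107 − 148) / (7 − 148) = -41/-141 = 0.29078.
Check on R: (161 − 125)/(249 − 125) = 0.2903 ✓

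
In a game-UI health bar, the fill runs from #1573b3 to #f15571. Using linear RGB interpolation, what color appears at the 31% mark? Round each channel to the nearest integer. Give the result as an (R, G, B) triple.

(89, 106, 159)

#1573b3 → (21, 115, 179); #f15571 → (241, 85, 113).
31% corresponds to t = 0.31.
R = 21 + 0.31 × (241 − 21) = 21 + 0.31 × 220 = 89.2 → 89
G = 115 + 0.31 × (85 − 115) = 115 + 0.31 × -30 = 105.7 → 106
B = 179 + 0.31 × (113 − 179) = 179 + 0.31 × -66 = 158.54 → 159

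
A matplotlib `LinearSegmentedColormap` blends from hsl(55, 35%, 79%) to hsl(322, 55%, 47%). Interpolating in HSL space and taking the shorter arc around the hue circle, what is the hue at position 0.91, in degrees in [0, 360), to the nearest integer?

330

Hue: 322 − 55 = 267°, but |267| > 180 so the shorter arc goes the other way: Δh = 267 − 360 = -93°.
H = 55 + 0.91 × (-93) = -29.63 → -30 → -30 mod 360 = 330°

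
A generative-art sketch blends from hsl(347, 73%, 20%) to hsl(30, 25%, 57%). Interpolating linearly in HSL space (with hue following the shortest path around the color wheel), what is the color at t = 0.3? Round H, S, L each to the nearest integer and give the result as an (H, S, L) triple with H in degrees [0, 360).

(0, 59, 31)

Hue: 30 − 347 = -317°, but |-317| > 180 so the shorter arc goes the other way: Δh = -317 + 360 = 43°.
H = 347 + 0.3 × (43) = 359.9 → 360 → 360 mod 360 = 0°
S = 73 + 0.3 × (25 − 73) = 58.6 → 59%
L = 20 + 0.3 × (57 − 20) = 31.1 → 31%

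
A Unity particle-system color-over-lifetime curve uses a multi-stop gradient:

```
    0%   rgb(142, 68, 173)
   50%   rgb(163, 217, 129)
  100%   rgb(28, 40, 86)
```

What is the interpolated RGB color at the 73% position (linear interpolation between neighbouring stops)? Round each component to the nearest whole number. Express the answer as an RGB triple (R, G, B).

73% lies between the 50% and 100% stops, so the local fraction is t = (73 − 50)/(100 − 50) = 23/50 ≈ 0.46.
R = 163 + 0.46 × (28 − 163) = 100.9 → 101
G = 217 + 0.46 × (40 − 217) = 135.58 → 136
B = 129 + 0.46 × (86 − 129) = 109.22 → 109

(101, 136, 109)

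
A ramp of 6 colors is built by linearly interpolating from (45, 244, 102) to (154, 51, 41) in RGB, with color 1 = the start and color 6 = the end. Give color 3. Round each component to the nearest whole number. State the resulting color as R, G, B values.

With 6 swatches and endpoints inclusive, swatch 3 sits at t = (3 − 1)/(6 − 1) = 2/5 ≈ 0.4.
R = 45 + 0.4 × (154 − 45) = 88.6 → 89
G = 244 + 0.4 × (51 − 244) = 166.8 → 167
B = 102 + 0.4 × (41 − 102) = 77.6 → 78

(89, 167, 78)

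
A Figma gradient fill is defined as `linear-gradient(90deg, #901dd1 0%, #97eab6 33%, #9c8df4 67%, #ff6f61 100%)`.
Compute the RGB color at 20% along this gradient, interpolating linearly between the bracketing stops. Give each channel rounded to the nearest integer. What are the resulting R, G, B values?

(148, 153, 193)

20% lies between the 0% and 33% stops, so the local fraction is t = (20 − 0)/(33 − 0) = 20/33 ≈ 0.6061.
#901dd1 → (144, 29, 209); #97eab6 → (151, 234, 182).
R = 144 + 0.6061 × (151 − 144) = 148.243 → 148
G = 29 + 0.6061 × (234 − 29) = 153.25 → 153
B = 209 + 0.6061 × (182 − 209) = 192.635 → 193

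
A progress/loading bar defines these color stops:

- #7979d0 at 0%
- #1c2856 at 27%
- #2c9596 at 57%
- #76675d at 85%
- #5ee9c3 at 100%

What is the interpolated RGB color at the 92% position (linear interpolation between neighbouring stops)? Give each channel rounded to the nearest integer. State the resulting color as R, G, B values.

(107, 164, 141)

92% lies between the 85% and 100% stops, so the local fraction is t = (92 − 85)/(100 − 85) = 7/15 ≈ 0.4667.
#76675d → (118, 103, 93); #5ee9c3 → (94, 233, 195).
R = 118 + 0.4667 × (94 − 118) = 106.799 → 107
G = 103 + 0.4667 × (233 − 103) = 163.671 → 164
B = 93 + 0.4667 × (195 − 93) = 140.603 → 141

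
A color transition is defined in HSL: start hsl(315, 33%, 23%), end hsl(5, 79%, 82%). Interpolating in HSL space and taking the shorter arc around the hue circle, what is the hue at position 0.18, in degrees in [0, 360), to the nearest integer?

324

Hue: 5 − 315 = -310°, but |-310| > 180 so the shorter arc goes the other way: Δh = -310 + 360 = 50°.
H = 315 + 0.18 × (50) = 324 → 324°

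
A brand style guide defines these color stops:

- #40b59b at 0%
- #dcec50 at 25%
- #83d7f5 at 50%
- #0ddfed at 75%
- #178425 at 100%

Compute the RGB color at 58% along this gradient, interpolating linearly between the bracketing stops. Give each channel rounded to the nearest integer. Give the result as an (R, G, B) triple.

58% lies between the 50% and 75% stops, so the local fraction is t = (58 − 50)/(75 − 50) = 8/25 ≈ 0.32.
#83d7f5 → (131, 215, 245); #0ddfed → (13, 223, 237).
R = 131 + 0.32 × (13 − 131) = 93.24 → 93
G = 215 + 0.32 × (223 − 215) = 217.56 → 218
B = 245 + 0.32 × (237 − 245) = 242.44 → 242

(93, 218, 242)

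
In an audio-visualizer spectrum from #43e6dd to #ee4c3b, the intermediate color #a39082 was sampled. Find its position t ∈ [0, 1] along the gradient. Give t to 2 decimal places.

0.56

Invert the lerp on the R channel (largest span, 171): t = (163 − 67) / (238 − 67) = 96/171 = 0.5614.
Check on G: (144 − 230)/(76 − 230) = 0.5584 ✓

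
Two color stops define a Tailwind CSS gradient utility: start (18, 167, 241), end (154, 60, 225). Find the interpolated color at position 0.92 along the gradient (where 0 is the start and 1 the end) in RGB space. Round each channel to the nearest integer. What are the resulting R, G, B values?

R = 18 + 0.92 × (154 − 18) = 18 + 0.92 × 136 = 143.12 → 143
G = 167 + 0.92 × (60 − 167) = 167 + 0.92 × -107 = 68.56 → 69
B = 241 + 0.92 × (225 − 241) = 241 + 0.92 × -16 = 226.28 → 226
So the blended color is (143, 69, 226), about #8f45e2.

(143, 69, 226)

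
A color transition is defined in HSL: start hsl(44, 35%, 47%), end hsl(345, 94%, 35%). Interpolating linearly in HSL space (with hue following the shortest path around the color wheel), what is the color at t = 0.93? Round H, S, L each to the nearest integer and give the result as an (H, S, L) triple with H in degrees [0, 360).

Hue: 345 − 44 = 301°, but |301| > 180 so the shorter arc goes the other way: Δh = 301 − 360 = -59°.
H = 44 + 0.93 × (-59) = -10.87 → -11 → -11 mod 360 = 349°
S = 35 + 0.93 × (94 − 35) = 89.87 → 90%
L = 47 + 0.93 × (35 − 47) = 35.84 → 36%

(349, 90, 36)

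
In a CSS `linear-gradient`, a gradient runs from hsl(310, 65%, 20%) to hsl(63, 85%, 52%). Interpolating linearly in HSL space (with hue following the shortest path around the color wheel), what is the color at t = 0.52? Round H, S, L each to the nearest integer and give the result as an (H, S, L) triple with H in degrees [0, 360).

(9, 75, 37)

Hue: 63 − 310 = -247°, but |-247| > 180 so the shorter arc goes the other way: Δh = -247 + 360 = 113°.
H = 310 + 0.52 × (113) = 368.76 → 369 → 369 mod 360 = 9°
S = 65 + 0.52 × (85 − 65) = 75.4 → 75%
L = 20 + 0.52 × (52 − 20) = 36.64 → 37%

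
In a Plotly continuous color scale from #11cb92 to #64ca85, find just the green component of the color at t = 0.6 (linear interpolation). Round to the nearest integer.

G₁ = 203 (from #11cb92), G₂ = 202 (from #64ca85).
G = 203 + 0.6 × (202 − 203) = 202.4 → 202

202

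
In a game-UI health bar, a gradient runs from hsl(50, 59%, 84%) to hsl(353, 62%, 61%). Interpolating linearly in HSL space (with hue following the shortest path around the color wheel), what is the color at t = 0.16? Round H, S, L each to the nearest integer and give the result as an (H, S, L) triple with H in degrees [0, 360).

(41, 59, 80)

Hue: 353 − 50 = 303°, but |303| > 180 so the shorter arc goes the other way: Δh = 303 − 360 = -57°.
H = 50 + 0.16 × (-57) = 40.88 → 41°
S = 59 + 0.16 × (62 − 59) = 59.48 → 59%
L = 84 + 0.16 × (61 − 84) = 80.32 → 80%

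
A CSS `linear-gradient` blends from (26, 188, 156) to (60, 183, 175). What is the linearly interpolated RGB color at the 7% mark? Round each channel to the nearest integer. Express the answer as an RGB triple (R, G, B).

(28, 188, 157)

7% corresponds to t = 0.07.
R = 26 + 0.07 × (60 − 26) = 26 + 0.07 × 34 = 28.38 → 28
G = 188 + 0.07 × (183 − 188) = 188 + 0.07 × -5 = 187.65 → 188
B = 156 + 0.07 × (175 − 156) = 156 + 0.07 × 19 = 157.33 → 157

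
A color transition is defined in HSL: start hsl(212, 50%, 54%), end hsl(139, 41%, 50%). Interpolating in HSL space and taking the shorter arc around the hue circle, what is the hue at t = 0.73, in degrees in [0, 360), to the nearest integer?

Hue arc: Δh = 139 − 212 = -73° (|Δh| ≤ 180, already the shorter path).
H = 212 + 0.73 × (-73) = 158.71 → 159°

159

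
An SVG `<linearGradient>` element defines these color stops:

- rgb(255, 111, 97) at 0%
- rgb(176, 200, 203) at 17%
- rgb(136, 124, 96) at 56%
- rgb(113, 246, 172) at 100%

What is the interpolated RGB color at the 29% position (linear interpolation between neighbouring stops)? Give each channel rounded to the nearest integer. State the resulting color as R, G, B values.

(164, 177, 170)

29% lies between the 17% and 56% stops, so the local fraction is t = (29 − 17)/(56 − 17) = 12/39 ≈ 0.3077.
R = 176 + 0.3077 × (136 − 176) = 163.692 → 164
G = 200 + 0.3077 × (124 − 200) = 176.615 → 177
B = 203 + 0.3077 × (96 − 203) = 170.076 → 170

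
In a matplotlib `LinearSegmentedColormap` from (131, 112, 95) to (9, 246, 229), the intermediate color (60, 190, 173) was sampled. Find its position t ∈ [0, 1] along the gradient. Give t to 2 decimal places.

0.58

Invert the lerp on the G channel (largest span, 134): t = (190 − 112) / (246 − 112) = 78/134 = 0.58209.
Check on R: (60 − 131)/(9 − 131) = 0.582 ✓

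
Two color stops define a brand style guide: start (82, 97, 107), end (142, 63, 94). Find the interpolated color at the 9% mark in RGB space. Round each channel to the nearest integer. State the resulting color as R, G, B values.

9% corresponds to t = 0.09.
R = 82 + 0.09 × (142 − 82) = 82 + 0.09 × 60 = 87.4 → 87
G = 97 + 0.09 × (63 − 97) = 97 + 0.09 × -34 = 93.94 → 94
B = 107 + 0.09 × (94 − 107) = 107 + 0.09 × -13 = 105.83 → 106

(87, 94, 106)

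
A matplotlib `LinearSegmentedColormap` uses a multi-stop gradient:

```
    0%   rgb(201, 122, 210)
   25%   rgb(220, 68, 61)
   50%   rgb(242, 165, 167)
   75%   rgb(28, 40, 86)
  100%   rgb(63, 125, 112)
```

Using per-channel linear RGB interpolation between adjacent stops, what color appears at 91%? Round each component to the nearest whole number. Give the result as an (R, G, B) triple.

(50, 94, 103)

91% lies between the 75% and 100% stops, so the local fraction is t = (91 − 75)/(100 − 75) = 16/25 ≈ 0.64.
R = 28 + 0.64 × (63 − 28) = 50.4 → 50
G = 40 + 0.64 × (125 − 40) = 94.4 → 94
B = 86 + 0.64 × (112 − 86) = 102.64 → 103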